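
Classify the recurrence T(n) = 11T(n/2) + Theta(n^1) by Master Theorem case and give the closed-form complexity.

Master Theorem for T(n) = 11T(n/2) + O(n^1):

a = 11, b = 2, c = 1
log_b(a) = log_2(11) = 3.4594

Case 1: c = 1 < log_2(11) = 3.4594
T(n) = O(n^(log_2 11))

For T(n) = 11T(n/2) + O(n^1): log_2(11) = 3.4594. This is Case 1 of the Master Theorem (c < log_b(a), work dominated by leaves), giving O(n^(log_2 11)).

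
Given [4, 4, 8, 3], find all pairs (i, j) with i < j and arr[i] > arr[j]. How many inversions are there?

Finding inversions in [4, 4, 8, 3]:

(0, 3): arr[0]=4 > arr[3]=3
(1, 3): arr[1]=4 > arr[3]=3
(2, 3): arr[2]=8 > arr[3]=3

Total inversions: 3

The array has 3 inversion(s): (0,3), (1,3), (2,3). Each pair (i,j) satisfies i < j and arr[i] > arr[j].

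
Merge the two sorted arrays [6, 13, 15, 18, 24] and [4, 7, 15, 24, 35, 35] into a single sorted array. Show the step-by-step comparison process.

Merging process:

Compare 6 vs 4: take 4 from right. Merged: [4]
Compare 6 vs 7: take 6 from left. Merged: [4, 6]
Compare 13 vs 7: take 7 from right. Merged: [4, 6, 7]
Compare 13 vs 15: take 13 from left. Merged: [4, 6, 7, 13]
Compare 15 vs 15: take 15 from left. Merged: [4, 6, 7, 13, 15]
Compare 18 vs 15: take 15 from right. Merged: [4, 6, 7, 13, 15, 15]
Compare 18 vs 24: take 18 from left. Merged: [4, 6, 7, 13, 15, 15, 18]
Compare 24 vs 24: take 24 from left. Merged: [4, 6, 7, 13, 15, 15, 18, 24]
Append remaining from right: [24, 35, 35]. Merged: [4, 6, 7, 13, 15, 15, 18, 24, 24, 35, 35]

Final merged array: [4, 6, 7, 13, 15, 15, 18, 24, 24, 35, 35]
Total comparisons: 8

The merged array is [4, 6, 7, 13, 15, 15, 18, 24, 24, 35, 35], requiring 8 comparisons. The merge step runs in O(n) time where n is the total number of elements.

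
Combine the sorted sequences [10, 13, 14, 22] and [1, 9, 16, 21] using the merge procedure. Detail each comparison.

Merging process:

Compare 10 vs 1: take 1 from right. Merged: [1]
Compare 10 vs 9: take 9 from right. Merged: [1, 9]
Compare 10 vs 16: take 10 from left. Merged: [1, 9, 10]
Compare 13 vs 16: take 13 from left. Merged: [1, 9, 10, 13]
Compare 14 vs 16: take 14 from left. Merged: [1, 9, 10, 13, 14]
Compare 22 vs 16: take 16 from right. Merged: [1, 9, 10, 13, 14, 16]
Compare 22 vs 21: take 21 from right. Merged: [1, 9, 10, 13, 14, 16, 21]
Append remaining from left: [22]. Merged: [1, 9, 10, 13, 14, 16, 21, 22]

Final merged array: [1, 9, 10, 13, 14, 16, 21, 22]
Total comparisons: 7

The merged array is [1, 9, 10, 13, 14, 16, 21, 22], requiring 7 comparisons. The merge step runs in O(n) time where n is the total number of elements.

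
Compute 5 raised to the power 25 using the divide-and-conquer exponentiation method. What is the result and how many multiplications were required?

Computing 5^25 by squaring (build up from 5^1; each line after the first costs one multiplication):

5^1 = 5
5^2 = (5^1)^2 = 5^2 = 25
5^3 = 5 * 5^2 = 5 * 25 = 125
5^6 = (5^3)^2 = 125^2 = 15625
5^12 = (5^6)^2 = 15625^2 = 244140625
5^24 = (5^12)^2 = 244140625^2 = 59604644775390625
5^25 = 5 * 5^24 = 5 * 59604644775390625 = 298023223876953125

Result: 298023223876953125
Multiplications needed: 6 (6 lines after 5^1)

5^25 = 298023223876953125. Using exponentiation by squaring, this requires 6 multiplications. The key idea: if the exponent is even, square the half-power; if odd, multiply by the base once.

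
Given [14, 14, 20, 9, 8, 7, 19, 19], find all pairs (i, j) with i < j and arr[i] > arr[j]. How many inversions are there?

Finding inversions in [14, 14, 20, 9, 8, 7, 19, 19]:

(0, 3): arr[0]=14 > arr[3]=9
(0, 4): arr[0]=14 > arr[4]=8
(0, 5): arr[0]=14 > arr[5]=7
(1, 3): arr[1]=14 > arr[3]=9
(1, 4): arr[1]=14 > arr[4]=8
(1, 5): arr[1]=14 > arr[5]=7
(2, 3): arr[2]=20 > arr[3]=9
(2, 4): arr[2]=20 > arr[4]=8
(2, 5): arr[2]=20 > arr[5]=7
(2, 6): arr[2]=20 > arr[6]=19
(2, 7): arr[2]=20 > arr[7]=19
(3, 4): arr[3]=9 > arr[4]=8
(3, 5): arr[3]=9 > arr[5]=7
(4, 5): arr[4]=8 > arr[5]=7

Total inversions: 14

The array has 14 inversion(s): (0,3), (0,4), (0,5), (1,3), (1,4), (1,5), (2,3), (2,4), (2,5), (2,6), (2,7), (3,4), (3,5), (4,5). Each pair (i,j) satisfies i < j and arr[i] > arr[j].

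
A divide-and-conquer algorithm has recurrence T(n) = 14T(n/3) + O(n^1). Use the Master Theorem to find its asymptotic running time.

Master Theorem for T(n) = 14T(n/3) + O(n^1):

a = 14, b = 3, c = 1
log_b(a) = log_3(14) = 2.4022

Case 1: c = 1 < log_3(14) = 2.4022
T(n) = O(n^(log_3 14))

For T(n) = 14T(n/3) + O(n^1): log_3(14) = 2.4022. This is Case 1 of the Master Theorem (c < log_b(a), work dominated by leaves), giving O(n^(log_3 14)).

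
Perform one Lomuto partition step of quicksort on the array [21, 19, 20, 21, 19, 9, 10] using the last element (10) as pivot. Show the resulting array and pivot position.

Lomuto partition with pivot = 10:

Initial array: [21, 19, 20, 21, 19, 9, 10]

arr[0]=21 > 10: no swap
arr[1]=19 > 10: no swap
arr[2]=20 > 10: no swap
arr[3]=21 > 10: no swap
arr[4]=19 > 10: no swap
arr[5]=9 <= 10: swap with position 0, array becomes [9, 19, 20, 21, 19, 21, 10]

Place pivot at position 1: [9, 10, 20, 21, 19, 21, 19]
Pivot position: 1

After partitioning with pivot 10, the array becomes [9, 10, 20, 21, 19, 21, 19]. The pivot is placed at index 1. All elements to the left of the pivot are <= 10, and all elements to the right are > 10.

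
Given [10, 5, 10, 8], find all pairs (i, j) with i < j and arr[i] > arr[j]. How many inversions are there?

Finding inversions in [10, 5, 10, 8]:

(0, 1): arr[0]=10 > arr[1]=5
(0, 3): arr[0]=10 > arr[3]=8
(2, 3): arr[2]=10 > arr[3]=8

Total inversions: 3

The array has 3 inversion(s): (0,1), (0,3), (2,3). Each pair (i,j) satisfies i < j and arr[i] > arr[j].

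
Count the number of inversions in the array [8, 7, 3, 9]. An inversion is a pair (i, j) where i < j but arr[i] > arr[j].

Finding inversions in [8, 7, 3, 9]:

(0, 1): arr[0]=8 > arr[1]=7
(0, 2): arr[0]=8 > arr[2]=3
(1, 2): arr[1]=7 > arr[2]=3

Total inversions: 3

The array has 3 inversion(s): (0,1), (0,2), (1,2). Each pair (i,j) satisfies i < j and arr[i] > arr[j].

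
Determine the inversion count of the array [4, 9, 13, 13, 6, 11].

Finding inversions in [4, 9, 13, 13, 6, 11]:

(1, 4): arr[1]=9 > arr[4]=6
(2, 4): arr[2]=13 > arr[4]=6
(2, 5): arr[2]=13 > arr[5]=11
(3, 4): arr[3]=13 > arr[4]=6
(3, 5): arr[3]=13 > arr[5]=11

Total inversions: 5

The array has 5 inversion(s): (1,4), (2,4), (2,5), (3,4), (3,5). Each pair (i,j) satisfies i < j and arr[i] > arr[j].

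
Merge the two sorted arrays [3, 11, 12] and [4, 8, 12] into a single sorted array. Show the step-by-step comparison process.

Merging process:

Compare 3 vs 4: take 3 from left. Merged: [3]
Compare 11 vs 4: take 4 from right. Merged: [3, 4]
Compare 11 vs 8: take 8 from right. Merged: [3, 4, 8]
Compare 11 vs 12: take 11 from left. Merged: [3, 4, 8, 11]
Compare 12 vs 12: take 12 from left. Merged: [3, 4, 8, 11, 12]
Append remaining from right: [12]. Merged: [3, 4, 8, 11, 12, 12]

Final merged array: [3, 4, 8, 11, 12, 12]
Total comparisons: 5

The merged array is [3, 4, 8, 11, 12, 12], requiring 5 comparisons. The merge step runs in O(n) time where n is the total number of elements.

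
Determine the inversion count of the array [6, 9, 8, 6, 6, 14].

Finding inversions in [6, 9, 8, 6, 6, 14]:

(1, 2): arr[1]=9 > arr[2]=8
(1, 3): arr[1]=9 > arr[3]=6
(1, 4): arr[1]=9 > arr[4]=6
(2, 3): arr[2]=8 > arr[3]=6
(2, 4): arr[2]=8 > arr[4]=6

Total inversions: 5

The array has 5 inversion(s): (1,2), (1,3), (1,4), (2,3), (2,4). Each pair (i,j) satisfies i < j and arr[i] > arr[j].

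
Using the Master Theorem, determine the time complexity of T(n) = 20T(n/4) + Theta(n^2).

Master Theorem for T(n) = 20T(n/4) + O(n^2):

a = 20, b = 4, c = 2
log_b(a) = log_4(20) = 2.1610

Case 1: c = 2 < log_4(20) = 2.1610
T(n) = O(n^(log_4 20))

For T(n) = 20T(n/4) + O(n^2): log_4(20) = 2.1610. This is Case 1 of the Master Theorem (c < log_b(a), work dominated by leaves), giving O(n^(log_4 20)).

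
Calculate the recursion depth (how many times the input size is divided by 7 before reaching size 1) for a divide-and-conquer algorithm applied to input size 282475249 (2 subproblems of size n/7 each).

For divide and conquer with division factor 7:

Problem sizes at each level:
Level 0: 282475249
Level 1: 40353607
Level 2: 5764801
Level 3: 823543
Level 4: 117649
Level 5: 16807
Level 6: 2401
Level 7: 343
Level 8: 49
Level 9: 7
Level 10: 1

The root is level 0 and the size-1 base case is level 10 (the tree spans levels 0 through 10, i.e. 11 levels counting the root), so the depth is the number of divisions: log_7(282475249) = 10

The recursion tree depth is log_7(282475249) = 10. At each level, the problem size is divided by 7, so it takes 10 divisions to reduce to a base case of size 1. The algorithm makes 2 recursive calls at each level.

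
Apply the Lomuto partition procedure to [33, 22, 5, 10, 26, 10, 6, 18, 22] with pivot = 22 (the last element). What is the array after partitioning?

Lomuto partition with pivot = 22:

Initial array: [33, 22, 5, 10, 26, 10, 6, 18, 22]

arr[0]=33 > 22: no swap
arr[1]=22 <= 22: swap with position 0, array becomes [22, 33, 5, 10, 26, 10, 6, 18, 22]
arr[2]=5 <= 22: swap with position 1, array becomes [22, 5, 33, 10, 26, 10, 6, 18, 22]
arr[3]=10 <= 22: swap with position 2, array becomes [22, 5, 10, 33, 26, 10, 6, 18, 22]
arr[4]=26 > 22: no swap
arr[5]=10 <= 22: swap with position 3, array becomes [22, 5, 10, 10, 26, 33, 6, 18, 22]
arr[6]=6 <= 22: swap with position 4, array becomes [22, 5, 10, 10, 6, 33, 26, 18, 22]
arr[7]=18 <= 22: swap with position 5, array becomes [22, 5, 10, 10, 6, 18, 26, 33, 22]

Place pivot at position 6: [22, 5, 10, 10, 6, 18, 22, 33, 26]
Pivot position: 6

After partitioning with pivot 22, the array becomes [22, 5, 10, 10, 6, 18, 22, 33, 26]. The pivot is placed at index 6. All elements to the left of the pivot are <= 22, and all elements to the right are > 22.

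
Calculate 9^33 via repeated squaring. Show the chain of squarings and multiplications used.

Computing 9^33 by squaring (build up from 9^1; each line after the first costs one multiplication):

9^1 = 9
9^2 = (9^1)^2 = 9^2 = 81
9^4 = (9^2)^2 = 81^2 = 6561
9^8 = (9^4)^2 = 6561^2 = 43046721
9^16 = (9^8)^2 = 43046721^2 = 1853020188851841
9^32 = (9^16)^2 = 1853020188851841^2 = 3433683820292512484657849089281
9^33 = 9 * 9^32 = 9 * 3433683820292512484657849089281 = 30903154382632612361920641803529

Result: 30903154382632612361920641803529
Multiplications needed: 6 (6 lines after 9^1)

9^33 = 30903154382632612361920641803529. Using exponentiation by squaring, this requires 6 multiplications. The key idea: if the exponent is even, square the half-power; if odd, multiply by the base once.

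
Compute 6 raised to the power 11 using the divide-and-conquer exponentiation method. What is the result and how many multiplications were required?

Computing 6^11 by squaring (build up from 6^1; each line after the first costs one multiplication):

6^1 = 6
6^2 = (6^1)^2 = 6^2 = 36
6^4 = (6^2)^2 = 36^2 = 1296
6^5 = 6 * 6^4 = 6 * 1296 = 7776
6^10 = (6^5)^2 = 7776^2 = 60466176
6^11 = 6 * 6^10 = 6 * 60466176 = 362797056

Result: 362797056
Multiplications needed: 5 (5 lines after 6^1)

6^11 = 362797056. Using exponentiation by squaring, this requires 5 multiplications. The key idea: if the exponent is even, square the half-power; if odd, multiply by the base once.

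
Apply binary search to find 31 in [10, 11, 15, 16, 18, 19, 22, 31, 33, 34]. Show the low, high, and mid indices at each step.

Binary search for 31 in [10, 11, 15, 16, 18, 19, 22, 31, 33, 34]:

lo=0, hi=9, mid=4, arr[mid]=18 -> 18 < 31, search right half
lo=5, hi=9, mid=7, arr[mid]=31 -> Found target at index 7!

Binary search finds 31 at index 7 after 2 comparisons. The search repeatedly halves the search space by comparing with the middle element.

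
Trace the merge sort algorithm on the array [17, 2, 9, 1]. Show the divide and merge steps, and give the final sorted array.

Merge sort trace:

Split: [17, 2, 9, 1] -> [17, 2] and [9, 1]
  Split: [17, 2] -> [17] and [2]
  Merge: [17] + [2] -> [2, 17]
  Split: [9, 1] -> [9] and [1]
  Merge: [9] + [1] -> [1, 9]
Merge: [2, 17] + [1, 9] -> [1, 2, 9, 17]

Final sorted array: [1, 2, 9, 17]

The merge sort proceeds by recursively splitting the array and merging sorted halves.
After all merges, the sorted array is [1, 2, 9, 17].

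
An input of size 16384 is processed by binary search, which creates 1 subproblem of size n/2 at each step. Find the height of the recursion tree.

For divide and conquer with division factor 2:

Problem sizes at each level:
Level 0: 16384
Level 1: 8192
Level 2: 4096
Level 3: 2048
Level 4: 1024
Level 5: 512
Level 6: 256
Level 7: 128
Level 8: 64
Level 9: 32
Level 10: 16
Level 11: 8
Level 12: 4
Level 13: 2
Level 14: 1

The root is level 0 and the size-1 base case is level 14 (the tree spans levels 0 through 14, i.e. 15 levels counting the root), so the depth is the number of divisions: log_2(16384) = 14

The recursion tree depth is log_2(16384) = 14. At each level, the problem size is divided by 2, so it takes 14 divisions to reduce to a base case of size 1. The algorithm makes 1 recursive call at each level.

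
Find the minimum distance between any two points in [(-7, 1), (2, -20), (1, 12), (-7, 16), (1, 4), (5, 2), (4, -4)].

Computing all pairwise distances among 7 points:

d((-7, 1), (2, -20)) = 22.8473
d((-7, 1), (1, 12)) = 13.6015
d((-7, 1), (-7, 16)) = 15.0
d((-7, 1), (1, 4)) = 8.544
d((-7, 1), (5, 2)) = 12.0416
d((-7, 1), (4, -4)) = 12.083
d((2, -20), (1, 12)) = 32.0156
d((2, -20), (-7, 16)) = 37.108
d((2, -20), (1, 4)) = 24.0208
d((2, -20), (5, 2)) = 22.2036
d((2, -20), (4, -4)) = 16.1245
d((1, 12), (-7, 16)) = 8.9443
d((1, 12), (1, 4)) = 8.0
d((1, 12), (5, 2)) = 10.7703
d((1, 12), (4, -4)) = 16.2788
d((-7, 16), (1, 4)) = 14.4222
d((-7, 16), (5, 2)) = 18.4391
d((-7, 16), (4, -4)) = 22.8254
d((1, 4), (5, 2)) = 4.4721 <-- minimum
d((1, 4), (4, -4)) = 8.544
d((5, 2), (4, -4)) = 6.0828

Closest pair: (1, 4) and (5, 2) with distance 4.4721

The closest pair is (1, 4) and (5, 2) with Euclidean distance 4.4721. For 7 points, brute-force pairwise comparison is shown above. For large n, the divide-and-conquer algorithm (sort by x, recurse on halves, check the dividing strip) achieves O(n log n).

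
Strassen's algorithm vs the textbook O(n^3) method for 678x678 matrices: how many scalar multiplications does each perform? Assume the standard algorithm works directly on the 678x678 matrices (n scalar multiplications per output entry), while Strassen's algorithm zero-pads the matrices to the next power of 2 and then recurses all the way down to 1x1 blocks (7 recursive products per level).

Matrix multiplication for 678x678 matrices:

Strassen's algorithm requires power-of-2 dimensions. Pad 678x678 to 1024x1024 (next power of 2).

Standard algorithm: 678^3 = 311665752 multiplications
Strassen's algorithm: 7^(log2(1024)) = 7^10 = 282475249 multiplications
Savings: 311665752 - 282475249 = 29190503 multiplications

Standard: 311665752 multiplications (678^3). Strassen: 282475249 multiplications (7^10, after padding to 1024x1024). Strassen reduces 8 recursive multiplications to 7 at each level.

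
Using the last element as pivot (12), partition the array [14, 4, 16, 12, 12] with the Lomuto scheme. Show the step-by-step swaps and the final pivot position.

Lomuto partition with pivot = 12:

Initial array: [14, 4, 16, 12, 12]

arr[0]=14 > 12: no swap
arr[1]=4 <= 12: swap with position 0, array becomes [4, 14, 16, 12, 12]
arr[2]=16 > 12: no swap
arr[3]=12 <= 12: swap with position 1, array becomes [4, 12, 16, 14, 12]

Place pivot at position 2: [4, 12, 12, 14, 16]
Pivot position: 2

After partitioning with pivot 12, the array becomes [4, 12, 12, 14, 16]. The pivot is placed at index 2. All elements to the left of the pivot are <= 12, and all elements to the right are > 12.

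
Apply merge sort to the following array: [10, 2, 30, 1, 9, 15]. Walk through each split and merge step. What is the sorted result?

Merge sort trace:

Split: [10, 2, 30, 1, 9, 15] -> [10, 2, 30] and [1, 9, 15]
  Split: [10, 2, 30] -> [10] and [2, 30]
    Split: [2, 30] -> [2] and [30]
    Merge: [2] + [30] -> [2, 30]
  Merge: [10] + [2, 30] -> [2, 10, 30]
  Split: [1, 9, 15] -> [1] and [9, 15]
    Split: [9, 15] -> [9] and [15]
    Merge: [9] + [15] -> [9, 15]
  Merge: [1] + [9, 15] -> [1, 9, 15]
Merge: [2, 10, 30] + [1, 9, 15] -> [1, 2, 9, 10, 15, 30]

Final sorted array: [1, 2, 9, 10, 15, 30]

The merge sort proceeds by recursively splitting the array and merging sorted halves.
After all merges, the sorted array is [1, 2, 9, 10, 15, 30].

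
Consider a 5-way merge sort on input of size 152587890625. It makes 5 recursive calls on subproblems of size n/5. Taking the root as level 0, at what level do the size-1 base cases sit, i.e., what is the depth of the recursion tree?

For divide and conquer with division factor 5:

Problem sizes at each level:
Level 0: 152587890625
Level 1: 30517578125
Level 2: 6103515625
Level 3: 1220703125
Level 4: 244140625
Level 5: 48828125
Level 6: 9765625
Level 7: 1953125
Level 8: 390625
Level 9: 78125
Level 10: 15625
Level 11: 3125
Level 12: 625
Level 13: 125
Level 14: 25
Level 15: 5
Level 16: 1

The root is level 0 and the size-1 base case is level 16 (the tree spans levels 0 through 16, i.e. 17 levels counting the root), so the depth is the number of divisions: log_5(152587890625) = 16

The recursion tree depth is log_5(152587890625) = 16. At each level, the problem size is divided by 5, so it takes 16 divisions to reduce to a base case of size 1. The algorithm makes 5 recursive calls at each level.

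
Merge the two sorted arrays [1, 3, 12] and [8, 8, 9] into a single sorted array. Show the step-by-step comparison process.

Merging process:

Compare 1 vs 8: take 1 from left. Merged: [1]
Compare 3 vs 8: take 3 from left. Merged: [1, 3]
Compare 12 vs 8: take 8 from right. Merged: [1, 3, 8]
Compare 12 vs 8: take 8 from right. Merged: [1, 3, 8, 8]
Compare 12 vs 9: take 9 from right. Merged: [1, 3, 8, 8, 9]
Append remaining from left: [12]. Merged: [1, 3, 8, 8, 9, 12]

Final merged array: [1, 3, 8, 8, 9, 12]
Total comparisons: 5

The merged array is [1, 3, 8, 8, 9, 12], requiring 5 comparisons. The merge step runs in O(n) time where n is the total number of elements.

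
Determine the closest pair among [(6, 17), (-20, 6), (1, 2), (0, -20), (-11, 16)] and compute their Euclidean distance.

Computing all pairwise distances among 5 points:

d((6, 17), (-20, 6)) = 28.2312
d((6, 17), (1, 2)) = 15.8114
d((6, 17), (0, -20)) = 37.4833
d((6, 17), (-11, 16)) = 17.0294
d((-20, 6), (1, 2)) = 21.3776
d((-20, 6), (0, -20)) = 32.8024
d((-20, 6), (-11, 16)) = 13.4536 <-- minimum
d((1, 2), (0, -20)) = 22.0227
d((1, 2), (-11, 16)) = 18.4391
d((0, -20), (-11, 16)) = 37.6431

Closest pair: (-20, 6) and (-11, 16) with distance 13.4536

The closest pair is (-20, 6) and (-11, 16) with Euclidean distance 13.4536. For 5 points, brute-force pairwise comparison is shown above. For large n, the divide-and-conquer algorithm (sort by x, recurse on halves, check the dividing strip) achieves O(n log n).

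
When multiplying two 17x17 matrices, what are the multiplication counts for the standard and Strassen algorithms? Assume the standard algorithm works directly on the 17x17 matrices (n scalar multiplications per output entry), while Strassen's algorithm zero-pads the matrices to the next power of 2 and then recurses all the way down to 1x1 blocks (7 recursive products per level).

Matrix multiplication for 17x17 matrices:

Strassen's algorithm requires power-of-2 dimensions. Pad 17x17 to 32x32 (next power of 2).

Standard algorithm: 17^3 = 4913 multiplications
Strassen's algorithm: 7^(log2(32)) = 7^5 = 16807 multiplications
Difference: 4913 - 16807 = -11894 (Strassen uses MORE here due to padding overhead — for small or just-over-power-of-2 n, padding can outweigh the per-level savings)

Standard: 4913 multiplications (17^3). Strassen: 16807 multiplications (7^5, after padding to 32x32). Strassen reduces 8 recursive multiplications to 7 at each level.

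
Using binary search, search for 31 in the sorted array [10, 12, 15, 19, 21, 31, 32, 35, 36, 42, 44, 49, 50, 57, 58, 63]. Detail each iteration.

Binary search for 31 in [10, 12, 15, 19, 21, 31, 32, 35, 36, 42, 44, 49, 50, 57, 58, 63]:

lo=0, hi=15, mid=7, arr[mid]=35 -> 35 > 31, search left half
lo=0, hi=6, mid=3, arr[mid]=19 -> 19 < 31, search right half
lo=4, hi=6, mid=5, arr[mid]=31 -> Found target at index 5!

Binary search finds 31 at index 5 after 3 comparisons. The search repeatedly halves the search space by comparing with the middle element.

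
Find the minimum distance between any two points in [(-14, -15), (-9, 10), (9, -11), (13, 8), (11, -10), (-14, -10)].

Computing all pairwise distances among 6 points:

d((-14, -15), (-9, 10)) = 25.4951
d((-14, -15), (9, -11)) = 23.3452
d((-14, -15), (13, 8)) = 35.4683
d((-14, -15), (11, -10)) = 25.4951
d((-14, -15), (-14, -10)) = 5.0
d((-9, 10), (9, -11)) = 27.6586
d((-9, 10), (13, 8)) = 22.0907
d((-9, 10), (11, -10)) = 28.2843
d((-9, 10), (-14, -10)) = 20.6155
d((9, -11), (13, 8)) = 19.4165
d((9, -11), (11, -10)) = 2.2361 <-- minimum
d((9, -11), (-14, -10)) = 23.0217
d((13, 8), (11, -10)) = 18.1108
d((13, 8), (-14, -10)) = 32.45
d((11, -10), (-14, -10)) = 25.0

Closest pair: (9, -11) and (11, -10) with distance 2.2361

The closest pair is (9, -11) and (11, -10) with Euclidean distance 2.2361. For 6 points, brute-force pairwise comparison is shown above. For large n, the divide-and-conquer algorithm (sort by x, recurse on halves, check the dividing strip) achieves O(n log n).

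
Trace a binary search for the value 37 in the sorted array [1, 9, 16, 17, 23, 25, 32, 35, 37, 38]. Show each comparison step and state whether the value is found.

Binary search for 37 in [1, 9, 16, 17, 23, 25, 32, 35, 37, 38]:

lo=0, hi=9, mid=4, arr[mid]=23 -> 23 < 37, search right half
lo=5, hi=9, mid=7, arr[mid]=35 -> 35 < 37, search right half
lo=8, hi=9, mid=8, arr[mid]=37 -> Found target at index 8!

Binary search finds 37 at index 8 after 3 comparisons. The search repeatedly halves the search space by comparing with the middle element.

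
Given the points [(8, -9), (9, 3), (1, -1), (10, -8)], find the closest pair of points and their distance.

Computing all pairwise distances among 4 points:

d((8, -9), (9, 3)) = 12.0416
d((8, -9), (1, -1)) = 10.6301
d((8, -9), (10, -8)) = 2.2361 <-- minimum
d((9, 3), (1, -1)) = 8.9443
d((9, 3), (10, -8)) = 11.0454
d((1, -1), (10, -8)) = 11.4018

Closest pair: (8, -9) and (10, -8) with distance 2.2361

The closest pair is (8, -9) and (10, -8) with Euclidean distance 2.2361. For 4 points, brute-force pairwise comparison is shown above. For large n, the divide-and-conquer algorithm (sort by x, recurse on halves, check the dividing strip) achieves O(n log n).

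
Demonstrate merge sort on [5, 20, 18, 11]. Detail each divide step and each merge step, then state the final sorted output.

Merge sort trace:

Split: [5, 20, 18, 11] -> [5, 20] and [18, 11]
  Split: [5, 20] -> [5] and [20]
  Merge: [5] + [20] -> [5, 20]
  Split: [18, 11] -> [18] and [11]
  Merge: [18] + [11] -> [11, 18]
Merge: [5, 20] + [11, 18] -> [5, 11, 18, 20]

Final sorted array: [5, 11, 18, 20]

The merge sort proceeds by recursively splitting the array and merging sorted halves.
After all merges, the sorted array is [5, 11, 18, 20].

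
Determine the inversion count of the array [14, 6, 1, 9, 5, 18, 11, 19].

Finding inversions in [14, 6, 1, 9, 5, 18, 11, 19]:

(0, 1): arr[0]=14 > arr[1]=6
(0, 2): arr[0]=14 > arr[2]=1
(0, 3): arr[0]=14 > arr[3]=9
(0, 4): arr[0]=14 > arr[4]=5
(0, 6): arr[0]=14 > arr[6]=11
(1, 2): arr[1]=6 > arr[2]=1
(1, 4): arr[1]=6 > arr[4]=5
(3, 4): arr[3]=9 > arr[4]=5
(5, 6): arr[5]=18 > arr[6]=11

Total inversions: 9

The array has 9 inversion(s): (0,1), (0,2), (0,3), (0,4), (0,6), (1,2), (1,4), (3,4), (5,6). Each pair (i,j) satisfies i < j and arr[i] > arr[j].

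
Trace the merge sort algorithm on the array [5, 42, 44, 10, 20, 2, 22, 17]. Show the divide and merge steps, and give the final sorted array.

Merge sort trace:

Split: [5, 42, 44, 10, 20, 2, 22, 17] -> [5, 42, 44, 10] and [20, 2, 22, 17]
  Split: [5, 42, 44, 10] -> [5, 42] and [44, 10]
    Split: [5, 42] -> [5] and [42]
    Merge: [5] + [42] -> [5, 42]
    Split: [44, 10] -> [44] and [10]
    Merge: [44] + [10] -> [10, 44]
  Merge: [5, 42] + [10, 44] -> [5, 10, 42, 44]
  Split: [20, 2, 22, 17] -> [20, 2] and [22, 17]
    Split: [20, 2] -> [20] and [2]
    Merge: [20] + [2] -> [2, 20]
    Split: [22, 17] -> [22] and [17]
    Merge: [22] + [17] -> [17, 22]
  Merge: [2, 20] + [17, 22] -> [2, 17, 20, 22]
Merge: [5, 10, 42, 44] + [2, 17, 20, 22] -> [2, 5, 10, 17, 20, 22, 42, 44]

Final sorted array: [2, 5, 10, 17, 20, 22, 42, 44]

The merge sort proceeds by recursively splitting the array and merging sorted halves.
After all merges, the sorted array is [2, 5, 10, 17, 20, 22, 42, 44].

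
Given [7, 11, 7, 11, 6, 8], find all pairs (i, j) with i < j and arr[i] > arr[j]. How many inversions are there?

Finding inversions in [7, 11, 7, 11, 6, 8]:

(0, 4): arr[0]=7 > arr[4]=6
(1, 2): arr[1]=11 > arr[2]=7
(1, 4): arr[1]=11 > arr[4]=6
(1, 5): arr[1]=11 > arr[5]=8
(2, 4): arr[2]=7 > arr[4]=6
(3, 4): arr[3]=11 > arr[4]=6
(3, 5): arr[3]=11 > arr[5]=8

Total inversions: 7

The array has 7 inversion(s): (0,4), (1,2), (1,4), (1,5), (2,4), (3,4), (3,5). Each pair (i,j) satisfies i < j and arr[i] > arr[j].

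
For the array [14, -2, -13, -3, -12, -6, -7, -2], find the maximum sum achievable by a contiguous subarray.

Using Kadane's algorithm on [14, -2, -13, -3, -12, -6, -7, -2]:

Scanning through the array:
Position 1 (value -2): max_ending_here = 12, max_so_far = 14
Position 2 (value -13): max_ending_here = -1, max_so_far = 14
Position 3 (value -3): max_ending_here = -3, max_so_far = 14
Position 4 (value -12): max_ending_here = -12, max_so_far = 14
Position 5 (value -6): max_ending_here = -6, max_so_far = 14
Position 6 (value -7): max_ending_here = -7, max_so_far = 14
Position 7 (value -2): max_ending_here = -2, max_so_far = 14

Maximum subarray: [14]
Maximum sum: 14

The maximum subarray is [14] with sum 14. This subarray runs from index 0 to index 0.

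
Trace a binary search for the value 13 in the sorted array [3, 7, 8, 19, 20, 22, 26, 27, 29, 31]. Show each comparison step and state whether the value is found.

Binary search for 13 in [3, 7, 8, 19, 20, 22, 26, 27, 29, 31]:

lo=0, hi=9, mid=4, arr[mid]=20 -> 20 > 13, search left half
lo=0, hi=3, mid=1, arr[mid]=7 -> 7 < 13, search right half
lo=2, hi=3, mid=2, arr[mid]=8 -> 8 < 13, search right half
lo=3, hi=3, mid=3, arr[mid]=19 -> 19 > 13, search left half
lo=3 > hi=2, target 13 not found

Binary search determines that 13 is not in the array after 4 comparisons. The search space was exhausted without finding the target.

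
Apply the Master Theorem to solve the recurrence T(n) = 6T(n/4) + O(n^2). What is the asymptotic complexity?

Master Theorem for T(n) = 6T(n/4) + O(n^2):

a = 6, b = 4, c = 2
log_b(a) = log_4(6) = 1.2925

Case 3: c = 2 > log_4(6) = 1.2925
T(n) = O(n^2) = O(n^2)

For T(n) = 6T(n/4) + O(n^2): log_4(6) = 1.2925. This is Case 3 of the Master Theorem (c > log_b(a), work dominated by root), giving O(n^2).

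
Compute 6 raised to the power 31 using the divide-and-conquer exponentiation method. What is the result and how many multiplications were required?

Computing 6^31 by squaring (build up from 6^1; each line after the first costs one multiplication):

6^1 = 6
6^2 = (6^1)^2 = 6^2 = 36
6^3 = 6 * 6^2 = 6 * 36 = 216
6^6 = (6^3)^2 = 216^2 = 46656
6^7 = 6 * 6^6 = 6 * 46656 = 279936
6^14 = (6^7)^2 = 279936^2 = 78364164096
6^15 = 6 * 6^14 = 6 * 78364164096 = 470184984576
6^30 = (6^15)^2 = 470184984576^2 = 221073919720733357899776
6^31 = 6 * 6^30 = 6 * 221073919720733357899776 = 1326443518324400147398656

Result: 1326443518324400147398656
Multiplications needed: 8 (8 lines after 6^1)

6^31 = 1326443518324400147398656. Using exponentiation by squaring, this requires 8 multiplications. The key idea: if the exponent is even, square the half-power; if odd, multiply by the base once.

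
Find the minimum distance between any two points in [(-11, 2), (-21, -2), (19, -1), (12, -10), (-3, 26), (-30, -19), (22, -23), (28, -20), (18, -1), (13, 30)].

Computing all pairwise distances among 10 points:

d((-11, 2), (-21, -2)) = 10.7703
d((-11, 2), (19, -1)) = 30.1496
d((-11, 2), (12, -10)) = 25.9422
d((-11, 2), (-3, 26)) = 25.2982
d((-11, 2), (-30, -19)) = 28.3196
d((-11, 2), (22, -23)) = 41.4005
d((-11, 2), (28, -20)) = 44.7772
d((-11, 2), (18, -1)) = 29.1548
d((-11, 2), (13, 30)) = 36.8782
d((-21, -2), (19, -1)) = 40.0125
d((-21, -2), (12, -10)) = 33.9559
d((-21, -2), (-3, 26)) = 33.2866
d((-21, -2), (-30, -19)) = 19.2354
d((-21, -2), (22, -23)) = 47.8539
d((-21, -2), (28, -20)) = 52.2015
d((-21, -2), (18, -1)) = 39.0128
d((-21, -2), (13, 30)) = 46.6905
d((19, -1), (12, -10)) = 11.4018
d((19, -1), (-3, 26)) = 34.8281
d((19, -1), (-30, -19)) = 52.2015
d((19, -1), (22, -23)) = 22.2036
d((19, -1), (28, -20)) = 21.0238
d((19, -1), (18, -1)) = 1.0 <-- minimum
d((19, -1), (13, 30)) = 31.5753
d((12, -10), (-3, 26)) = 39.0
d((12, -10), (-30, -19)) = 42.9535
d((12, -10), (22, -23)) = 16.4012
d((12, -10), (28, -20)) = 18.868
d((12, -10), (18, -1)) = 10.8167
d((12, -10), (13, 30)) = 40.0125
d((-3, 26), (-30, -19)) = 52.4786
d((-3, 26), (22, -23)) = 55.0091
d((-3, 26), (28, -20)) = 55.4707
d((-3, 26), (18, -1)) = 34.2053
d((-3, 26), (13, 30)) = 16.4924
d((-30, -19), (22, -23)) = 52.1536
d((-30, -19), (28, -20)) = 58.0086
d((-30, -19), (18, -1)) = 51.264
d((-30, -19), (13, 30)) = 65.192
d((22, -23), (28, -20)) = 6.7082
d((22, -23), (18, -1)) = 22.3607
d((22, -23), (13, 30)) = 53.7587
d((28, -20), (18, -1)) = 21.4709
d((28, -20), (13, 30)) = 52.2015
d((18, -1), (13, 30)) = 31.4006

Closest pair: (19, -1) and (18, -1) with distance 1.0

The closest pair is (19, -1) and (18, -1) with Euclidean distance 1.0. For 10 points, brute-force pairwise comparison is shown above. For large n, the divide-and-conquer algorithm (sort by x, recurse on halves, check the dividing strip) achieves O(n log n).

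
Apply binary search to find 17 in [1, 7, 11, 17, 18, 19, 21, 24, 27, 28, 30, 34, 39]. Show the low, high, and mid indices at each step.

Binary search for 17 in [1, 7, 11, 17, 18, 19, 21, 24, 27, 28, 30, 34, 39]:

lo=0, hi=12, mid=6, arr[mid]=21 -> 21 > 17, search left half
lo=0, hi=5, mid=2, arr[mid]=11 -> 11 < 17, search right half
lo=3, hi=5, mid=4, arr[mid]=18 -> 18 > 17, search left half
lo=3, hi=3, mid=3, arr[mid]=17 -> Found target at index 3!

Binary search finds 17 at index 3 after 4 comparisons. The search repeatedly halves the search space by comparing with the middle element.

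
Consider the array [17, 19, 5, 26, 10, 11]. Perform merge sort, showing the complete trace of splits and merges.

Merge sort trace:

Split: [17, 19, 5, 26, 10, 11] -> [17, 19, 5] and [26, 10, 11]
  Split: [17, 19, 5] -> [17] and [19, 5]
    Split: [19, 5] -> [19] and [5]
    Merge: [19] + [5] -> [5, 19]
  Merge: [17] + [5, 19] -> [5, 17, 19]
  Split: [26, 10, 11] -> [26] and [10, 11]
    Split: [10, 11] -> [10] and [11]
    Merge: [10] + [11] -> [10, 11]
  Merge: [26] + [10, 11] -> [10, 11, 26]
Merge: [5, 17, 19] + [10, 11, 26] -> [5, 10, 11, 17, 19, 26]

Final sorted array: [5, 10, 11, 17, 19, 26]

The merge sort proceeds by recursively splitting the array and merging sorted halves.
After all merges, the sorted array is [5, 10, 11, 17, 19, 26].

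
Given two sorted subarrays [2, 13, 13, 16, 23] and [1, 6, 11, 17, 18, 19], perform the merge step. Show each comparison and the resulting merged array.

Merging process:

Compare 2 vs 1: take 1 from right. Merged: [1]
Compare 2 vs 6: take 2 from left. Merged: [1, 2]
Compare 13 vs 6: take 6 from right. Merged: [1, 2, 6]
Compare 13 vs 11: take 11 from right. Merged: [1, 2, 6, 11]
Compare 13 vs 17: take 13 from left. Merged: [1, 2, 6, 11, 13]
Compare 13 vs 17: take 13 from left. Merged: [1, 2, 6, 11, 13, 13]
Compare 16 vs 17: take 16 from left. Merged: [1, 2, 6, 11, 13, 13, 16]
Compare 23 vs 17: take 17 from right. Merged: [1, 2, 6, 11, 13, 13, 16, 17]
Compare 23 vs 18: take 18 from right. Merged: [1, 2, 6, 11, 13, 13, 16, 17, 18]
Compare 23 vs 19: take 19 from right. Merged: [1, 2, 6, 11, 13, 13, 16, 17, 18, 19]
Append remaining from left: [23]. Merged: [1, 2, 6, 11, 13, 13, 16, 17, 18, 19, 23]

Final merged array: [1, 2, 6, 11, 13, 13, 16, 17, 18, 19, 23]
Total comparisons: 10

The merged array is [1, 2, 6, 11, 13, 13, 16, 17, 18, 19, 23], requiring 10 comparisons. The merge step runs in O(n) time where n is the total number of elements.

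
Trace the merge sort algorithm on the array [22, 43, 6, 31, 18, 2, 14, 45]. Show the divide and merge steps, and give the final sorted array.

Merge sort trace:

Split: [22, 43, 6, 31, 18, 2, 14, 45] -> [22, 43, 6, 31] and [18, 2, 14, 45]
  Split: [22, 43, 6, 31] -> [22, 43] and [6, 31]
    Split: [22, 43] -> [22] and [43]
    Merge: [22] + [43] -> [22, 43]
    Split: [6, 31] -> [6] and [31]
    Merge: [6] + [31] -> [6, 31]
  Merge: [22, 43] + [6, 31] -> [6, 22, 31, 43]
  Split: [18, 2, 14, 45] -> [18, 2] and [14, 45]
    Split: [18, 2] -> [18] and [2]
    Merge: [18] + [2] -> [2, 18]
    Split: [14, 45] -> [14] and [45]
    Merge: [14] + [45] -> [14, 45]
  Merge: [2, 18] + [14, 45] -> [2, 14, 18, 45]
Merge: [6, 22, 31, 43] + [2, 14, 18, 45] -> [2, 6, 14, 18, 22, 31, 43, 45]

Final sorted array: [2, 6, 14, 18, 22, 31, 43, 45]

The merge sort proceeds by recursively splitting the array and merging sorted halves.
After all merges, the sorted array is [2, 6, 14, 18, 22, 31, 43, 45].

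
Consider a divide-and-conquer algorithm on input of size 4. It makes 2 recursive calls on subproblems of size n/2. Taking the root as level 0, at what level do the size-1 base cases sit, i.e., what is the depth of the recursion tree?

For divide and conquer with division factor 2:

Problem sizes at each level:
Level 0: 4
Level 1: 2
Level 2: 1

The root is level 0 and the size-1 base case is level 2 (the tree spans levels 0 through 2, i.e. 3 levels counting the root), so the depth is the number of divisions: log_2(4) = 2

The recursion tree depth is log_2(4) = 2. At each level, the problem size is divided by 2, so it takes 2 divisions to reduce to a base case of size 1. The algorithm makes 2 recursive calls at each level.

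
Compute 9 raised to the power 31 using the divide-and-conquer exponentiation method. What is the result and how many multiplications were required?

Computing 9^31 by squaring (build up from 9^1; each line after the first costs one multiplication):

9^1 = 9
9^2 = (9^1)^2 = 9^2 = 81
9^3 = 9 * 9^2 = 9 * 81 = 729
9^6 = (9^3)^2 = 729^2 = 531441
9^7 = 9 * 9^6 = 9 * 531441 = 4782969
9^14 = (9^7)^2 = 4782969^2 = 22876792454961
9^15 = 9 * 9^14 = 9 * 22876792454961 = 205891132094649
9^30 = (9^15)^2 = 205891132094649^2 = 42391158275216203514294433201
9^31 = 9 * 9^30 = 9 * 42391158275216203514294433201 = 381520424476945831628649898809

Result: 381520424476945831628649898809
Multiplications needed: 8 (8 lines after 9^1)

9^31 = 381520424476945831628649898809. Using exponentiation by squaring, this requires 8 multiplications. The key idea: if the exponent is even, square the half-power; if odd, multiply by the base once.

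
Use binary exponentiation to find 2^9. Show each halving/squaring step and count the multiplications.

Computing 2^9 by squaring (build up from 2^1; each line after the first costs one multiplication):

2^1 = 2
2^2 = (2^1)^2 = 2^2 = 4
2^4 = (2^2)^2 = 4^2 = 16
2^8 = (2^4)^2 = 16^2 = 256
2^9 = 2 * 2^8 = 2 * 256 = 512

Result: 512
Multiplications needed: 4 (4 lines after 2^1)

2^9 = 512. Using exponentiation by squaring, this requires 4 multiplications. The key idea: if the exponent is even, square the half-power; if odd, multiply by the base once.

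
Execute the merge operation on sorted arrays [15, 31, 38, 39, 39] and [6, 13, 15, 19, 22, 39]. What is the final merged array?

Merging process:

Compare 15 vs 6: take 6 from right. Merged: [6]
Compare 15 vs 13: take 13 from right. Merged: [6, 13]
Compare 15 vs 15: take 15 from left. Merged: [6, 13, 15]
Compare 31 vs 15: take 15 from right. Merged: [6, 13, 15, 15]
Compare 31 vs 19: take 19 from right. Merged: [6, 13, 15, 15, 19]
Compare 31 vs 22: take 22 from right. Merged: [6, 13, 15, 15, 19, 22]
Compare 31 vs 39: take 31 from left. Merged: [6, 13, 15, 15, 19, 22, 31]
Compare 38 vs 39: take 38 from left. Merged: [6, 13, 15, 15, 19, 22, 31, 38]
Compare 39 vs 39: take 39 from left. Merged: [6, 13, 15, 15, 19, 22, 31, 38, 39]
Compare 39 vs 39: take 39 from left. Merged: [6, 13, 15, 15, 19, 22, 31, 38, 39, 39]
Append remaining from right: [39]. Merged: [6, 13, 15, 15, 19, 22, 31, 38, 39, 39, 39]

Final merged array: [6, 13, 15, 15, 19, 22, 31, 38, 39, 39, 39]
Total comparisons: 10

The merged array is [6, 13, 15, 15, 19, 22, 31, 38, 39, 39, 39], requiring 10 comparisons. The merge step runs in O(n) time where n is the total number of elements.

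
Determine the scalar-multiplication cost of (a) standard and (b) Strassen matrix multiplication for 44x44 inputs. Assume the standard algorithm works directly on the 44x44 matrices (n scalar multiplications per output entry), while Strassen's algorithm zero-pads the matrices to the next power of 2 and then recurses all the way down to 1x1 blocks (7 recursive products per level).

Matrix multiplication for 44x44 matrices:

Strassen's algorithm requires power-of-2 dimensions. Pad 44x44 to 64x64 (next power of 2).

Standard algorithm: 44^3 = 85184 multiplications
Strassen's algorithm: 7^(log2(64)) = 7^6 = 117649 multiplications
Difference: 85184 - 117649 = -32465 (Strassen uses MORE here due to padding overhead — for small or just-over-power-of-2 n, padding can outweigh the per-level savings)

Standard: 85184 multiplications (44^3). Strassen: 117649 multiplications (7^6, after padding to 64x64). Strassen reduces 8 recursive multiplications to 7 at each level.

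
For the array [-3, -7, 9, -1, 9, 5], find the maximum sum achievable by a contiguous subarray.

Using Kadane's algorithm on [-3, -7, 9, -1, 9, 5]:

Scanning through the array:
Position 1 (value -7): max_ending_here = -7, max_so_far = -3
Position 2 (value 9): max_ending_here = 9, max_so_far = 9
Position 3 (value -1): max_ending_here = 8, max_so_far = 9
Position 4 (value 9): max_ending_here = 17, max_so_far = 17
Position 5 (value 5): max_ending_here = 22, max_so_far = 22

Maximum subarray: [9, -1, 9, 5]
Maximum sum: 22

The maximum subarray is [9, -1, 9, 5] with sum 22. This subarray runs from index 2 to index 5.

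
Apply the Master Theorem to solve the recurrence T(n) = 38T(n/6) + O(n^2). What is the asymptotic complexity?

Master Theorem for T(n) = 38T(n/6) + O(n^2):

a = 38, b = 6, c = 2
log_b(a) = log_6(38) = 2.0302

Case 1: c = 2 < log_6(38) = 2.0302
T(n) = O(n^(log_6 38))

For T(n) = 38T(n/6) + O(n^2): log_6(38) = 2.0302. This is Case 1 of the Master Theorem (c < log_b(a), work dominated by leaves), giving O(n^(log_6 38)).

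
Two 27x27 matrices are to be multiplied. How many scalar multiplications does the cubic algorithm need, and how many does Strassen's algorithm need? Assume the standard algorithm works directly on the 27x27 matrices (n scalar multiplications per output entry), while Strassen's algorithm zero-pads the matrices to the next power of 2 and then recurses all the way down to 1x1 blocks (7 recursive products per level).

Matrix multiplication for 27x27 matrices:

Strassen's algorithm requires power-of-2 dimensions. Pad 27x27 to 32x32 (next power of 2).

Standard algorithm: 27^3 = 19683 multiplications
Strassen's algorithm: 7^(log2(32)) = 7^5 = 16807 multiplications
Savings: 19683 - 16807 = 2876 multiplications

Standard: 19683 multiplications (27^3). Strassen: 16807 multiplications (7^5, after padding to 32x32). Strassen reduces 8 recursive multiplications to 7 at each level.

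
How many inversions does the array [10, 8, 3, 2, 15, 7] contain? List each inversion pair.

Finding inversions in [10, 8, 3, 2, 15, 7]:

(0, 1): arr[0]=10 > arr[1]=8
(0, 2): arr[0]=10 > arr[2]=3
(0, 3): arr[0]=10 > arr[3]=2
(0, 5): arr[0]=10 > arr[5]=7
(1, 2): arr[1]=8 > arr[2]=3
(1, 3): arr[1]=8 > arr[3]=2
(1, 5): arr[1]=8 > arr[5]=7
(2, 3): arr[2]=3 > arr[3]=2
(4, 5): arr[4]=15 > arr[5]=7

Total inversions: 9

The array has 9 inversion(s): (0,1), (0,2), (0,3), (0,5), (1,2), (1,3), (1,5), (2,3), (4,5). Each pair (i,j) satisfies i < j and arr[i] > arr[j].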